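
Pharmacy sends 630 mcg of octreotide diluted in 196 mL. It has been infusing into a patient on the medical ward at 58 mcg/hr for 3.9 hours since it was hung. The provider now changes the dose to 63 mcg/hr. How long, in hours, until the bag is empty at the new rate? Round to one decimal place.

6.4 hours

Initial rate:
Concentration = 630 mcg ÷ 196 mL = 3.214286 mcg/mL
Rate = 58 mcg/hr ÷ 3.214286 mcg/mL = 18.04444 mL/hr
Volume infused so far = 18.04444 mL/hr × 3.9 hr = 70.37333 mL
Volume remaining = 196 − 70.37333 = 125.6267 mL
New rate:
Rate = 63 mcg/hr ÷ 3.214286 mcg/mL = 19.6 mL/hr
Time remaining = 125.6267 mL ÷ 19.6 mL/hr = 6.409524 hr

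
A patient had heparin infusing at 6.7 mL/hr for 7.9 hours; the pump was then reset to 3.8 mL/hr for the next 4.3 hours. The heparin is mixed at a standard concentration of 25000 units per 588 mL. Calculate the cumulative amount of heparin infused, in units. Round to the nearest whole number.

Concentration = 25000 units ÷ 588 mL = 42.51701 units/mL
Stage 1: 6.7 mL/hr × 7.9 hr = 52.93 mL → 52.93 mL × 42.51701 units/mL = 2250.425 units
Stage 2: 3.8 mL/hr × 4.3 hr = 16.34 mL → 16.34 mL × 42.51701 units/mL = 694.7279 units
Total = 2250.425 + 694.7279 = 2945.153 units

2945 units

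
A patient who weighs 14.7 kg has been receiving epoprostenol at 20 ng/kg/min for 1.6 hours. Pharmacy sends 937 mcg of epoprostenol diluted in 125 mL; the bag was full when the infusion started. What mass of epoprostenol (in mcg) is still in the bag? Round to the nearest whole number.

Dose = 20 ng/kg/min × 14.7 kg = 294 ng/min
294 ng/min × 60 min/hr = 17640 ng/hr
Concentration = 937 mcg ÷ 125 mL = 7.496 mcg/mL = 7496 ng/mL
Rate = 17640 ng/hr ÷ 7496 ng/mL = 2.353255 mL/hr
Volume infused = 2.353255 mL/hr × 1.6 hr = 3.765208 mL
Volume remaining = 125 − 3.765208 = 121.2348 mL
Drug remaining = 121.2348 mL × 7496 ng/mL = 908776 ng = 908.776 mcg

909 mcg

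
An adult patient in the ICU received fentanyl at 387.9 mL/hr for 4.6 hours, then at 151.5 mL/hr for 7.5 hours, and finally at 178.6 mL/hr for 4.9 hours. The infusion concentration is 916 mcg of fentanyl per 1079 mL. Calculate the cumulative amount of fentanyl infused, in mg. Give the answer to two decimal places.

3.22 mg

Concentration = 916 mcg ÷ 1079 mL = 0.8489342 mcg/mL
Stage 1: 387.9 mL/hr × 4.6 hr = 1784.34 mL → 1784.34 mL × 0.8489342 mcg/mL = 1514.787 mcg
Stage 2: 151.5 mL/hr × 7.5 hr = 1136.25 mL → 1136.25 mL × 0.8489342 mcg/mL = 964.6015 mcg
Stage 3: 178.6 mL/hr × 4.9 hr = 875.14 mL → 875.14 mL × 0.8489342 mcg/mL = 742.9363 mcg
Total = 1514.787 + 964.6015 + 742.9363 = 3222.325 mcg = 3.222325 mg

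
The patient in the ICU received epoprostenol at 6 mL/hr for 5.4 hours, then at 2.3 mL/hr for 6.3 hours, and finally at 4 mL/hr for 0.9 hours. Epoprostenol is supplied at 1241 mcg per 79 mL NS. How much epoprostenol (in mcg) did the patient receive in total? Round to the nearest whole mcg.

793 mcg

Concentration = 1241 mcg ÷ 79 mL = 15.70886 mcg/mL
Stage 1: 6 mL/hr × 5.4 hr = 32.4 mL → 32.4 mL × 15.70886 mcg/mL = 508.9671 mcg
Stage 2: 2.3 mL/hr × 6.3 hr = 14.49 mL → 14.49 mL × 15.70886 mcg/mL = 227.6214 mcg
Stage 3: 4 mL/hr × 0.9 hr = 3.6 mL → 3.6 mL × 15.70886 mcg/mL = 56.5519 mcg
Total = 508.9671 + 227.6214 + 56.5519 = 793.1404 mcg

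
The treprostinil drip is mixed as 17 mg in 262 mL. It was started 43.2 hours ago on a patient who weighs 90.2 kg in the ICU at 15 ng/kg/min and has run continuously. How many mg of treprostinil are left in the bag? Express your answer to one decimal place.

Dose = 15 ng/kg/min × 90.2 kg = 1353 ng/min
1353 ng/min × 60 min/hr = 81180 ng/hr
Concentration = 17 mg ÷ 262 mL = 0.0648855 mg/mL = 64885.5 ng/mL
Rate = 81180 ng/hr ÷ 64885.5 ng/mL = 1.251127 mL/hr
Volume infused = 1.251127 mL/hr × 43.2 hr = 54.04869 mL
Volume remaining = 262 − 54.04869 = 207.9513 mL
Drug remaining = 207.9513 mL × 64885.5 ng/mL = 13493024 ng = 13.49302 mg

13.5 mg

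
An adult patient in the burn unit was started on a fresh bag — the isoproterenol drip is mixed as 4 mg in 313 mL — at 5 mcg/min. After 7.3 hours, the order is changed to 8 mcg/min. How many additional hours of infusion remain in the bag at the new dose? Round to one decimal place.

Initial rate:
5 mcg/min × 60 min/hr = 300 mcg/hr
Concentration = 4 mg ÷ 313 mL = 0.01277955 mg/mL = 12.77955 mcg/mL
Rate = 300 mcg/hr ÷ 12.77955 mcg/mL = 23.475 mL/hr
Volume infused so far = 23.475 mL/hr × 7.3 hr = 171.3675 mL
Volume remaining = 313 − 171.3675 = 141.6325 mL
New rate:
8 mcg/min × 60 min/hr = 480 mcg/hr
Rate = 480 mcg/hr ÷ 12.77955 mcg/mL = 37.56 mL/hr
Time remaining = 141.6325 mL ÷ 37.56 mL/hr = 3.770833 hr

3.8 hours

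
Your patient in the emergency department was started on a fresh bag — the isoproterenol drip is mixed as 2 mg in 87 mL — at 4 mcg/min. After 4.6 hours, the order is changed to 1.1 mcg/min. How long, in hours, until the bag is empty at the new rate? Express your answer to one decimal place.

13.6 hours

Initial rate:
4 mcg/min × 60 min/hr = 240 mcg/hr
Concentration = 2 mg ÷ 87 mL = 0.02298851 mg/mL = 22.98851 mcg/mL
Rate = 240 mcg/hr ÷ 22.98851 mcg/mL = 10.44 mL/hr
Volume infused so far = 10.44 mL/hr × 4.6 hr = 48.024 mL
Volume remaining = 87 − 48.024 = 38.976 mL
New rate:
1.1 mcg/min × 60 min/hr = 66 mcg/hr
Rate = 66 mcg/hr ÷ 22.98851 mcg/mL = 2.871 mL/hr
Time remaining = 38.976 mL ÷ 2.871 mL/hr = 13.57576 hr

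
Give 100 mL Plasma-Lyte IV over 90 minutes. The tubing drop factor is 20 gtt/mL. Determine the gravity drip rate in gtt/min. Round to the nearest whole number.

100 mL ÷ (90 min) = 1.111111 mL/min
1.111111 mL/min × 20 gtt/mL = 22.22222 gtt/min

22 gtt/min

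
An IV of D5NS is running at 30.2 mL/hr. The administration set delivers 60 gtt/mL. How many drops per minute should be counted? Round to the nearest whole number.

30.2 mL/hr ÷ 60 min/hr = 0.5033333 mL/min
0.5033333 mL/min × 60 gtt/mL = 30.2 gtt/min

30 gtt/min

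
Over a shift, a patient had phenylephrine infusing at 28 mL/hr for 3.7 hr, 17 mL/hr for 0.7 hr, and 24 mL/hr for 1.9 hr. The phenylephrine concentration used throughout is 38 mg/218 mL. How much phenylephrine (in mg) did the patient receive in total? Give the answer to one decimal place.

Concentration = 38 mg ÷ 218 mL = 0.1743119 mg/mL
Stage 1: 28 mL/hr × 3.7 hr = 103.6 mL → 103.6 mL × 0.1743119 mg/mL = 18.05872 mg
Stage 2: 17 mL/hr × 0.7 hr = 11.9 mL → 11.9 mL × 0.1743119 mg/mL = 2.074312 mg
Stage 3: 24 mL/hr × 1.9 hr = 45.6 mL → 45.6 mL × 0.1743119 mg/mL = 7.948624 mg
Total = 18.05872 + 2.074312 + 7.948624 = 28.08165 mg

28.1 mg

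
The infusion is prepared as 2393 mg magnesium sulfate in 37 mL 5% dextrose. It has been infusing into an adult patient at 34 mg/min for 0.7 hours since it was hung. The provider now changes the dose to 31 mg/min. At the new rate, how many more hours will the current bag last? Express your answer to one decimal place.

0.5 hours

Initial rate:
34 mg/min × 60 min/hr = 2040 mg/hr
Concentration = 2393 mg ÷ 37 mL = 64.67568 mg/mL
Rate = 2040 mg/hr ÷ 64.67568 mg/mL = 31.542 mL/hr
Volume infused so far = 31.542 mL/hr × 0.7 hr = 22.0794 mL
Volume remaining = 37 − 22.0794 = 14.9206 mL
New rate:
31 mg/min × 60 min/hr = 1860 mg/hr
Rate = 1860 mg/hr ÷ 64.67568 mg/mL = 28.75888 mL/hr
Time remaining = 14.9206 mL ÷ 28.75888 mL/hr = 0.5188172 hr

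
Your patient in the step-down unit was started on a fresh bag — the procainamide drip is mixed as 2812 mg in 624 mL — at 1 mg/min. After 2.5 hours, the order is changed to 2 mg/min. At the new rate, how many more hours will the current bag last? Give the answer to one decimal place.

22.2 hours

Initial rate:
1 mg/min × 60 min/hr = 60 mg/hr
Concentration = 2812 mg ÷ 624 mL = 4.50641 mg/mL
Rate = 60 mg/hr ÷ 4.50641 mg/mL = 13.31437 mL/hr
Volume infused so far = 13.31437 mL/hr × 2.5 hr = 33.28592 mL
Volume remaining = 624 − 33.28592 = 590.7141 mL
New rate:
2 mg/min × 60 min/hr = 120 mg/hr
Rate = 120 mg/hr ÷ 4.50641 mg/mL = 26.62873 mL/hr
Time remaining = 590.7141 mL ÷ 26.62873 mL/hr = 22.18333 hr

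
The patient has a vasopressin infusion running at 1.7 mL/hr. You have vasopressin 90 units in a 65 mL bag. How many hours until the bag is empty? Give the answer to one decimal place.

Duration = 65 mL ÷ 1.7 mL/hr = 38.23529 hr

38.2 hours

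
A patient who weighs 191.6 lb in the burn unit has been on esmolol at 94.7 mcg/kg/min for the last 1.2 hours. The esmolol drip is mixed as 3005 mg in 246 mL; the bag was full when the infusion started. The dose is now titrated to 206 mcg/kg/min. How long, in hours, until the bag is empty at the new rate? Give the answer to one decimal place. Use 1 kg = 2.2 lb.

Initial rate:
Weight = 191.6 lb ÷ 2.2 lb/kg = 87.09091 kg
Dose = 94.7 mcg/kg/min × 87.09091 kg = 8247.509 mcg/min
8247.509 mcg/min × 60 min/hr = 494850.5 mcg/hr
Concentration = 3005 mg ÷ 246 mL = 12.21545 mg/mL = 12215.45 mcg/mL
Rate = 494850.5 mcg/hr ÷ 12215.45 mcg/mL = 40.51023 mL/hr
Volume infused so far = 40.51023 mL/hr × 1.2 hr = 48.61227 mL
Volume remaining = 246 − 48.61227 = 197.3877 mL
New rate:
Dose = 206 mcg/kg/min × 87.09091 kg = 17940.73 mcg/min
17940.73 mcg/min × 60 min/hr = 1076444 mcg/hr
Rate = 1076444 mcg/hr ÷ 12215.45 mcg/mL = 88.12151 mL/hr
Time remaining = 197.3877 mL ÷ 88.12151 mL/hr = 2.239949 hr

2.2 hours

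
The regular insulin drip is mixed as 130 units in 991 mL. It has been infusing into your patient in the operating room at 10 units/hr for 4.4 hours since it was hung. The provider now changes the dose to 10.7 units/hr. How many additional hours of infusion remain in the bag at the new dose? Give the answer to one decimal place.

Initial rate:
Concentration = 130 units ÷ 991 mL = 0.1311806 units/mL
Rate = 10 units/hr ÷ 0.1311806 units/mL = 76.23077 mL/hr
Volume infused so far = 76.23077 mL/hr × 4.4 hr = 335.4154 mL
Volume remaining = 991 − 335.4154 = 655.5846 mL
New rate:
Rate = 10.7 units/hr ÷ 0.1311806 units/mL = 81.56692 mL/hr
Time remaining = 655.5846 mL ÷ 81.56692 mL/hr = 8.037383 hr

8.0 hours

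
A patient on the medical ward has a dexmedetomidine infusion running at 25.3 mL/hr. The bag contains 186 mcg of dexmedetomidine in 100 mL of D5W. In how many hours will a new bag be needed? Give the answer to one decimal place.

Duration = 100 mL ÷ 25.3 mL/hr = 3.952569 hr

4.0 hours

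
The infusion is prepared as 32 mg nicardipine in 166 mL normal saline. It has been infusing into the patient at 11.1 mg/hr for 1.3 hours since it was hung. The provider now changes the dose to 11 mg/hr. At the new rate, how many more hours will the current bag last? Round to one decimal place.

1.6 hours

Initial rate:
Concentration = 32 mg ÷ 166 mL = 0.1927711 mg/mL
Rate = 11.1 mg/hr ÷ 0.1927711 mg/mL = 57.58125 mL/hr
Volume infused so far = 57.58125 mL/hr × 1.3 hr = 74.85563 mL
Volume remaining = 166 − 74.85563 = 91.14437 mL
New rate:
Rate = 11 mg/hr ÷ 0.1927711 mg/mL = 57.0625 mL/hr
Time remaining = 91.14437 mL ÷ 57.0625 mL/hr = 1.597273 hr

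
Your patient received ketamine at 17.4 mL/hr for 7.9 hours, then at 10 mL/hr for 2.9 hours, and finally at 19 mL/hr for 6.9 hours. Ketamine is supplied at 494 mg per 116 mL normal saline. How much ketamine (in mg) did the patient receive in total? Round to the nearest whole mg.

1267 mg

Concentration = 494 mg ÷ 116 mL = 4.258621 mg/mL
Stage 1: 17.4 mL/hr × 7.9 hr = 137.46 mL → 137.46 mL × 4.258621 mg/mL = 585.39 mg
Stage 2: 10 mL/hr × 2.9 hr = 29 mL → 29 mL × 4.258621 mg/mL = 123.5 mg
Stage 3: 19 mL/hr × 6.9 hr = 131.1 mL → 131.1 mL × 4.258621 mg/mL = 558.3052 mg
Total = 585.39 + 123.5 + 558.3052 = 1267.195 mg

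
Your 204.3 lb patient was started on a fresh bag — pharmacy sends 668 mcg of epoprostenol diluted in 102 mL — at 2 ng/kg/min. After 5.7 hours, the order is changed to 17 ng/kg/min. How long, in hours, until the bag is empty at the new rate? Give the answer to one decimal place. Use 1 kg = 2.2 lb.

Initial rate:
Weight = 204.3 lb ÷ 2.2 lb/kg = 92.86364 kg
Dose = 2 ng/kg/min × 92.86364 kg = 185.7273 ng/min
185.7273 ng/min × 60 min/hr = 11143.64 ng/hr
Concentration = 668 mcg ÷ 102 mL = 6.54902 mcg/mL = 6549.02 ng/mL
Rate = 11143.64 ng/hr ÷ 6549.02 ng/mL = 1.701573 mL/hr
Volume infused so far = 1.701573 mL/hr × 5.7 hr = 9.698967 mL
Volume remaining = 102 − 9.698967 = 92.30103 mL
New rate:
Dose = 17 ng/kg/min × 92.86364 kg = 1578.682 ng/min
1578.682 ng/min × 60 min/hr = 94720.91 ng/hr
Rate = 94720.91 ng/hr ÷ 6549.02 ng/mL = 14.46337 mL/hr
Time remaining = 92.30103 mL ÷ 14.46337 mL/hr = 6.381709 hr

6.4 hours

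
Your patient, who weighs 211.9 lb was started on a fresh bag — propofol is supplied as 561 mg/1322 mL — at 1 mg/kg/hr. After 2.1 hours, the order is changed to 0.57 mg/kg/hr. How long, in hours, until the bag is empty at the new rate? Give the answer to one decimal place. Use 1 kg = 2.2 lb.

6.5 hours

Initial rate:
Weight = 211.9 lb ÷ 2.2 lb/kg = 96.31818 kg
Dose = 1 mg/kg/hr × 96.31818 kg = 96.31818 mg/hr
Concentration = 561 mg ÷ 1322 mL = 0.424357 mg/mL
Rate = 96.31818 mg/hr ÷ 0.424357 mg/mL = 226.9744 mL/hr
Volume infused so far = 226.9744 mL/hr × 2.1 hr = 476.6462 mL
Volume remaining = 1322 − 476.6462 = 845.3538 mL
New rate:
Dose = 0.57 mg/kg/hr × 96.31818 kg = 54.90136 mg/hr
Rate = 54.90136 mg/hr ÷ 0.424357 mg/mL = 129.3754 mL/hr
Time remaining = 845.3538 mL ÷ 129.3754 mL/hr = 6.534115 hr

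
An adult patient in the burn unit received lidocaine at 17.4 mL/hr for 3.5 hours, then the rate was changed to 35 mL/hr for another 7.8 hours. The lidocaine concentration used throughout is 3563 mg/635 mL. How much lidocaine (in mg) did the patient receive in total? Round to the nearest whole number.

1874 mg

Concentration = 3563 mg ÷ 635 mL = 5.611024 mg/mL
Stage 1: 17.4 mL/hr × 3.5 hr = 60.9 mL → 60.9 mL × 5.611024 mg/mL = 341.7113 mg
Stage 2: 35 mL/hr × 7.8 hr = 273 mL → 273 mL × 5.611024 mg/mL = 1531.809 mg
Total = 341.7113 + 1531.809 = 1873.521 mg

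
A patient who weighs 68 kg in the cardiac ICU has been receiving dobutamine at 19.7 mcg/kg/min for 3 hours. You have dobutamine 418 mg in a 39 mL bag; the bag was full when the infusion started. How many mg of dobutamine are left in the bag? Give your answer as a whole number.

177 mg

Dose = 19.7 mcg/kg/min × 68 kg = 1339.6 mcg/min
1339.6 mcg/min × 60 min/hr = 80376 mcg/hr
Concentration = 418 mg ÷ 39 mL = 10.71795 mg/mL = 10717.95 mcg/mL
Rate = 80376 mcg/hr ÷ 10717.95 mcg/mL = 7.499196 mL/hr
Volume infused = 7.499196 mL/hr × 3 hr = 22.49759 mL
Volume remaining = 39 − 22.49759 = 16.50241 mL
Drug remaining = 16.50241 mL × 10717.95 mcg/mL = 176872 mcg = 176.872 mg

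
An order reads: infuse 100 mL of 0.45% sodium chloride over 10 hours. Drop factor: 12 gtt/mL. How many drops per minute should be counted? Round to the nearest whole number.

100 mL ÷ (10 hr × 60 = 600 min) = 0.1666667 mL/min
0.1666667 mL/min × 12 gtt/mL = 2 gtt/min

2 gtt/min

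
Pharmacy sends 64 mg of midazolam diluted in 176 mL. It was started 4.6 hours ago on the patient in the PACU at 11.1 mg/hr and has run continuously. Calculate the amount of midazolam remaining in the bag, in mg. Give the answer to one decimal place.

Concentration = 64 mg ÷ 176 mL = 0.3636364 mg/mL
Rate = 11.1 mg/hr ÷ 0.3636364 mg/mL = 30.525 mL/hr
Volume infused = 30.525 mL/hr × 4.6 hr = 140.415 mL
Volume remaining = 176 − 140.415 = 35.585 mL
Drug remaining = 35.585 mL × 0.3636364 mg/mL = 12.94 mg

12.9 mg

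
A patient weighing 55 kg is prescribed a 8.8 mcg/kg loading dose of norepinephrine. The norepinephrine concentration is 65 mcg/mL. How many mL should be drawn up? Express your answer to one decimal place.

7.4 mL

Dose = 8.8 mcg/kg × 55 kg = 484 mcg
Volume = 484 mcg ÷ 65 mcg/mL = 7.446154 mL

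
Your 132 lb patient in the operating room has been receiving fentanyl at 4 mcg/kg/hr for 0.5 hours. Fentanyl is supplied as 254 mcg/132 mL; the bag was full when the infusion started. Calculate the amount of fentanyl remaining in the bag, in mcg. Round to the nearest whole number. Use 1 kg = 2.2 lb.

134 mcg

Weight = 132 lb ÷ 2.2 lb/kg = 60 kg
Dose = 4 mcg/kg/hr × 60 kg = 240 mcg/hr
Concentration = 254 mcg ÷ 132 mL = 1.924242 mcg/mL
Rate = 240 mcg/hr ÷ 1.924242 mcg/mL = 124.7244 mL/hr
Volume infused = 124.7244 mL/hr × 0.5 hr = 62.3622 mL
Volume remaining = 132 − 62.3622 = 69.6378 mL
Drug remaining = 69.6378 mL × 1.924242 mcg/mL = 134 mcg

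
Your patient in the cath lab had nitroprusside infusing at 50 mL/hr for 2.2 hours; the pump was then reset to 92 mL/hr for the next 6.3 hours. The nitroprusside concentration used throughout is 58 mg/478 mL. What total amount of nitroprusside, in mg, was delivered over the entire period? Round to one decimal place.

83.7 mg

Concentration = 58 mg ÷ 478 mL = 0.1213389 mg/mL
Stage 1: 50 mL/hr × 2.2 hr = 110 mL → 110 mL × 0.1213389 mg/mL = 13.34728 mg
Stage 2: 92 mL/hr × 6.3 hr = 579.6 mL → 579.6 mL × 0.1213389 mg/mL = 70.32803 mg
Total = 13.34728 + 70.32803 = 83.67531 mg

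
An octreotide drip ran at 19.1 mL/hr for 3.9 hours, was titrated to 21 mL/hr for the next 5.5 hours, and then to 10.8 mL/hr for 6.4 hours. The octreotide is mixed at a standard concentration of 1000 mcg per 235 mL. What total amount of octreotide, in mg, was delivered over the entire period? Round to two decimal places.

Concentration = 1000 mcg ÷ 235 mL = 4.255319 mcg/mL
Stage 1: 19.1 mL/hr × 3.9 hr = 74.49 mL → 74.49 mL × 4.255319 mcg/mL = 316.9787 mcg
Stage 2: 21 mL/hr × 5.5 hr = 115.5 mL → 115.5 mL × 4.255319 mcg/mL = 491.4894 mcg
Stage 3: 10.8 mL/hr × 6.4 hr = 69.12 mL → 69.12 mL × 4.255319 mcg/mL = 294.1277 mcg
Total = 316.9787 + 491.4894 + 294.1277 = 1102.596 mcg = 1.102596 mg

1.10 mg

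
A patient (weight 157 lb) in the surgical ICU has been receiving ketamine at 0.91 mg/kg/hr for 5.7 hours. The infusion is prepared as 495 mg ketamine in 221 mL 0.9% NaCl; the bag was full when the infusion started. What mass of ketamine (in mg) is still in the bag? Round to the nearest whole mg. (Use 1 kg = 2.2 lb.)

Weight = 157 lb ÷ 2.2 lb/kg = 71.36364 kg
Dose = 0.91 mg/kg/hr × 71.36364 kg = 64.94091 mg/hr
Concentration = 495 mg ÷ 221 mL = 2.239819 mg/mL
Rate = 64.94091 mg/hr ÷ 2.239819 mg/mL = 28.99382 mL/hr
Volume infused = 28.99382 mL/hr × 5.7 hr = 165.2648 mL
Volume remaining = 221 − 165.2648 = 55.73523 mL
Drug remaining = 55.73523 mL × 2.239819 mg/mL = 124.8368 mg

125 mg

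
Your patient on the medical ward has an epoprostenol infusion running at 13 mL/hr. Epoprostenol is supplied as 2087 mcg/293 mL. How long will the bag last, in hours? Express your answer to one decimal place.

22.5 hours

Duration = 293 mL ÷ 13 mL/hr = 22.53846 hr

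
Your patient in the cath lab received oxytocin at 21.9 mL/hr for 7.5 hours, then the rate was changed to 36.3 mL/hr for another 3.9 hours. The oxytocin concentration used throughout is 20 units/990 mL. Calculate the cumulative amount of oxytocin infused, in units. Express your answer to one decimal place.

6.2 units

Concentration = 20 units ÷ 990 mL = 0.02020202 units/mL
Stage 1: 21.9 mL/hr × 7.5 hr = 164.25 mL → 164.25 mL × 0.02020202 units/mL = 3.318182 units
Stage 2: 36.3 mL/hr × 3.9 hr = 141.57 mL → 141.57 mL × 0.02020202 units/mL = 2.86 units
Total = 3.318182 + 2.86 = 6.178182 units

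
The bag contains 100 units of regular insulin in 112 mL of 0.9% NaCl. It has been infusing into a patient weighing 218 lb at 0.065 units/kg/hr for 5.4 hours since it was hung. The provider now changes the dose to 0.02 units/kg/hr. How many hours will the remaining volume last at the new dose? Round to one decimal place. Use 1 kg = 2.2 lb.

Initial rate:
Weight = 218 lb ÷ 2.2 lb/kg = 99.09091 kg
Dose = 0.065 units/kg/hr × 99.09091 kg = 6.440909 units/hr
Concentration = 100 units ÷ 112 mL = 0.8928571 units/mL
Rate = 6.440909 units/hr ÷ 0.8928571 units/mL = 7.213818 mL/hr
Volume infused so far = 7.213818 mL/hr × 5.4 hr = 38.95462 mL
Volume remaining = 112 − 38.95462 = 73.04538 mL
New rate:
Dose = 0.02 units/kg/hr × 99.09091 kg = 1.981818 units/hr
Rate = 1.981818 units/hr ÷ 0.8928571 units/mL = 2.219636 mL/hr
Time remaining = 73.04538 mL ÷ 2.219636 mL/hr = 32.90872 hr

32.9 hours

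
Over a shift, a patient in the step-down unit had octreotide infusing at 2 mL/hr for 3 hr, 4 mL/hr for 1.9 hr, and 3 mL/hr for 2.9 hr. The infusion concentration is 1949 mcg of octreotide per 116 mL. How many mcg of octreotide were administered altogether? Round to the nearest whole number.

375 mcg

Concentration = 1949 mcg ÷ 116 mL = 16.80172 mcg/mL
Stage 1: 2 mL/hr × 3 hr = 6 mL → 6 mL × 16.80172 mcg/mL = 100.8103 mcg
Stage 2: 4 mL/hr × 1.9 hr = 7.6 mL → 7.6 mL × 16.80172 mcg/mL = 127.6931 mcg
Stage 3: 3 mL/hr × 2.9 hr = 8.7 mL → 8.7 mL × 16.80172 mcg/mL = 146.175 mcg
Total = 100.8103 + 127.6931 + 146.175 = 374.6784 mcg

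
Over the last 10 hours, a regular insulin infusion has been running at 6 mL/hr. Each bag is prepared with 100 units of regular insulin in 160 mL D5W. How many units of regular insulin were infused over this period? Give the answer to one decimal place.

Concentration = 100 units ÷ 160 mL = 0.625 units/mL
Drug rate = 6 mL/hr × 0.625 units/mL = 3.75 units/hr
Total = 3.75 units/hr × 10 hr = 37.5 units

37.5 units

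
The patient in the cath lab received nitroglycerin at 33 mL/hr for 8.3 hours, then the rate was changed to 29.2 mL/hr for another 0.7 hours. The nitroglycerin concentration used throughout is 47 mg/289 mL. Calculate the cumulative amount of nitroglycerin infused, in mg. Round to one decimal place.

47.9 mg

Concentration = 47 mg ÷ 289 mL = 0.1626298 mg/mL
Stage 1: 33 mL/hr × 8.3 hr = 273.9 mL → 273.9 mL × 0.1626298 mg/mL = 44.54429 mg
Stage 2: 29.2 mL/hr × 0.7 hr = 20.44 mL → 20.44 mL × 0.1626298 mg/mL = 3.324152 mg
Total = 44.54429 + 3.324152 = 47.86844 mg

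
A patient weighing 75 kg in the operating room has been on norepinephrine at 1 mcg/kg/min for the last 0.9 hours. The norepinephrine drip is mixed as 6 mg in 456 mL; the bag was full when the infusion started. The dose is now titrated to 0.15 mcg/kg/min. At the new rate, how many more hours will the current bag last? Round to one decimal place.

Initial rate:
Dose = 1 mcg/kg/min × 75 kg = 75 mcg/min
75 mcg/min × 60 min/hr = 4500 mcg/hr
Concentration = 6 mg ÷ 456 mL = 0.01315789 mg/mL = 13.15789 mcg/mL
Rate = 4500 mcg/hr ÷ 13.15789 mcg/mL = 342 mL/hr
Volume infused so far = 342 mL/hr × 0.9 hr = 307.8 mL
Volume remaining = 456 − 307.8 = 148.2 mL
New rate:
Dose = 0.15 mcg/kg/min × 75 kg = 11.25 mcg/min
11.25 mcg/min × 60 min/hr = 675 mcg/hr
Rate = 675 mcg/hr ÷ 13.15789 mcg/mL = 51.3 mL/hr
Time remaining = 148.2 mL ÷ 51.3 mL/hr = 2.888889 hr

2.9 hours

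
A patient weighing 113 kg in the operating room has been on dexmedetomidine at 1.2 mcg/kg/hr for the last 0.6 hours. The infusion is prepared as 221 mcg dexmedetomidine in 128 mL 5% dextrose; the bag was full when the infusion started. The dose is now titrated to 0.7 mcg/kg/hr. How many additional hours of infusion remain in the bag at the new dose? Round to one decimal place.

Initial rate:
Dose = 1.2 mcg/kg/hr × 113 kg = 135.6 mcg/hr
Concentration = 221 mcg ÷ 128 mL = 1.726562 mcg/mL
Rate = 135.6 mcg/hr ÷ 1.726562 mcg/mL = 78.53756 mL/hr
Volume infused so far = 78.53756 mL/hr × 0.6 hr = 47.12253 mL
Volume remaining = 128 − 47.12253 = 80.87747 mL
New rate:
Dose = 0.7 mcg/kg/hr × 113 kg = 79.1 mcg/hr
Rate = 79.1 mcg/hr ÷ 1.726562 mcg/mL = 45.81357 mL/hr
Time remaining = 80.87747 mL ÷ 45.81357 mL/hr = 1.76536 hr

1.8 hours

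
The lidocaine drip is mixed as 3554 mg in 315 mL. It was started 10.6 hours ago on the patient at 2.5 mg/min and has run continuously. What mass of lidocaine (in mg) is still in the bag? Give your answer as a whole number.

2.5 mg/min × 60 min/hr = 150 mg/hr
Concentration = 3554 mg ÷ 315 mL = 11.28254 mg/mL
Rate = 150 mg/hr ÷ 11.28254 mg/mL = 13.29488 mL/hr
Volume infused = 13.29488 mL/hr × 10.6 hr = 140.9257 mL
Volume remaining = 315 − 140.9257 = 174.0743 mL
Drug remaining = 174.0743 mL × 11.28254 mg/mL = 1964 mg

1964 mg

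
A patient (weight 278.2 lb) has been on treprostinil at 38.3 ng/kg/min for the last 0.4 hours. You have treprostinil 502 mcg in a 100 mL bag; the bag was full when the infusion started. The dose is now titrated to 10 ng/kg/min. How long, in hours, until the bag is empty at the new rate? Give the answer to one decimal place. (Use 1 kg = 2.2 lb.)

5.1 hours

Initial rate:
Weight = 278.2 lb ÷ 2.2 lb/kg = 126.4545 kg
Dose = 38.3 ng/kg/min × 126.4545 kg = 4843.209 ng/min
4843.209 ng/min × 60 min/hr = 290592.5 ng/hr
Concentration = 502 mcg ÷ 100 mL = 5.02 mcg/mL = 5020 ng/mL
Rate = 290592.5 ng/hr ÷ 5020 ng/mL = 57.88696 mL/hr
Volume infused so far = 57.88696 mL/hr × 0.4 hr = 23.15478 mL
Volume remaining = 100 − 23.15478 = 76.84522 mL
New rate:
Dose = 10 ng/kg/min × 126.4545 kg = 1264.545 ng/min
1264.545 ng/min × 60 min/hr = 75872.73 ng/hr
Rate = 75872.73 ng/hr ÷ 5020 ng/mL = 15.11409 mL/hr
Time remaining = 76.84522 mL ÷ 15.11409 mL/hr = 5.084343 hr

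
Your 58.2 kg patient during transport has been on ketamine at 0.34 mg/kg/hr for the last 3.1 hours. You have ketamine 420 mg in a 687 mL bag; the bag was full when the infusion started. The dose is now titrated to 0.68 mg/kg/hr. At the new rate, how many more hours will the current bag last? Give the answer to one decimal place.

Initial rate:
Dose = 0.34 mg/kg/hr × 58.2 kg = 19.788 mg/hr
Concentration = 420 mg ÷ 687 mL = 0.6113537 mg/mL
Rate = 19.788 mg/hr ÷ 0.6113537 mg/mL = 32.36751 mL/hr
Volume infused so far = 32.36751 mL/hr × 3.1 hr = 100.3393 mL
Volume remaining = 687 − 100.3393 = 586.6607 mL
New rate:
Dose = 0.68 mg/kg/hr × 58.2 kg = 39.576 mg/hr
Rate = 39.576 mg/hr ÷ 0.6113537 mg/mL = 64.73503 mL/hr
Time remaining = 586.6607 mL ÷ 64.73503 mL/hr = 9.062492 hr

9.1 hours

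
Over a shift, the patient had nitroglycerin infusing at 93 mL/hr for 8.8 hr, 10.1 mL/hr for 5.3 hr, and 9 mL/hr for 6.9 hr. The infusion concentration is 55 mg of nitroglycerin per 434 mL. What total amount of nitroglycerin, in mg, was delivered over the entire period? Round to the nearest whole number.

Concentration = 55 mg ÷ 434 mL = 0.1267281 mg/mL
Stage 1: 93 mL/hr × 8.8 hr = 818.4 mL → 818.4 mL × 0.1267281 mg/mL = 103.7143 mg
Stage 2: 10.1 mL/hr × 5.3 hr = 53.53 mL → 53.53 mL × 0.1267281 mg/mL = 6.783756 mg
Stage 3: 9 mL/hr × 6.9 hr = 62.1 mL → 62.1 mL × 0.1267281 mg/mL = 7.869816 mg
Total = 103.7143 + 6.783756 + 7.869816 = 118.3679 mg

118 mg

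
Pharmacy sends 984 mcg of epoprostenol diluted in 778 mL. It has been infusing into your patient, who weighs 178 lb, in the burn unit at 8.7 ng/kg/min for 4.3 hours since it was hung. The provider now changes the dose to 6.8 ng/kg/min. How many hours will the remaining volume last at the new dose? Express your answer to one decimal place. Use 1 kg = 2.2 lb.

Initial rate:
Weight = 178 lb ÷ 2.2 lb/kg = 80.90909 kg
Dose = 8.7 ng/kg/min × 80.90909 kg = 703.9091 ng/min
703.9091 ng/min × 60 min/hr = 42234.55 ng/hr
Concentration = 984 mcg ÷ 778 mL = 1.264781 mcg/mL = 1264.781 ng/mL
Rate = 42234.55 ng/hr ÷ 1264.781 ng/mL = 33.39276 mL/hr
Volume infused so far = 33.39276 mL/hr × 4.3 hr = 143.5889 mL
Volume remaining = 778 − 143.5889 = 634.4111 mL
New rate:
Dose = 6.8 ng/kg/min × 80.90909 kg = 550.1818 ng/min
550.1818 ng/min × 60 min/hr = 33010.91 ng/hr
Rate = 33010.91 ng/hr ÷ 1264.781 ng/mL = 26.10009 mL/hr
Time remaining = 634.4111 mL ÷ 26.10009 mL/hr = 24.30686 hr

24.3 hours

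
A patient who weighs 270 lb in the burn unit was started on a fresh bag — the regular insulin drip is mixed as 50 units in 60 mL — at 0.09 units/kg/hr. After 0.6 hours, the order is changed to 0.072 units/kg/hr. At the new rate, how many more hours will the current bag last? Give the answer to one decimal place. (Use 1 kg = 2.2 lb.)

4.9 hours

Initial rate:
Weight = 270 lb ÷ 2.2 lb/kg = 122.7273 kg
Dose = 0.09 units/kg/hr × 122.7273 kg = 11.04545 units/hr
Concentration = 50 units ÷ 60 mL = 0.8333333 units/mL
Rate = 11.04545 units/hr ÷ 0.8333333 units/mL = 13.25455 mL/hr
Volume infused so far = 13.25455 mL/hr × 0.6 hr = 7.952727 mL
Volume remaining = 60 − 7.952727 = 52.04727 mL
New rate:
Dose = 0.072 units/kg/hr × 122.7273 kg = 8.836364 units/hr
Rate = 8.836364 units/hr ÷ 0.8333333 units/mL = 10.60364 mL/hr
Time remaining = 52.04727 mL ÷ 10.60364 mL/hr = 4.908436 hr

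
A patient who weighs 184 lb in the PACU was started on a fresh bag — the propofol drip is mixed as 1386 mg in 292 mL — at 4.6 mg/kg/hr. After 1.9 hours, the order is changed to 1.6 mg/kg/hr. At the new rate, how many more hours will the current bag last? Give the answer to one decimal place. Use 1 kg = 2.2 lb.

4.9 hours

Initial rate:
Weight = 184 lb ÷ 2.2 lb/kg = 83.63636 kg
Dose = 4.6 mg/kg/hr × 83.63636 kg = 384.7273 mg/hr
Concentration = 1386 mg ÷ 292 mL = 4.746575 mg/mL
Rate = 384.7273 mg/hr ÷ 4.746575 mg/mL = 81.05365 mL/hr
Volume infused so far = 81.05365 mL/hr × 1.9 hr = 154.0019 mL
Volume remaining = 292 − 154.0019 = 137.9981 mL
New rate:
Dose = 1.6 mg/kg/hr × 83.63636 kg = 133.8182 mg/hr
Rate = 133.8182 mg/hr ÷ 4.746575 mg/mL = 28.19258 mL/hr
Time remaining = 137.9981 mL ÷ 28.19258 mL/hr = 4.894837 hr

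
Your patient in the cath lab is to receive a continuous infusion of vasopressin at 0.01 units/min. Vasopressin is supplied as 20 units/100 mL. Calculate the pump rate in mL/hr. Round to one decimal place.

0.01 units/min × 60 min/hr = 0.6 units/hr
Concentration = 20 units ÷ 100 mL = 0.2 units/mL
Rate = 0.6 units/hr ÷ 0.2 units/mL = 3 mL/hr

3.0 mL/hr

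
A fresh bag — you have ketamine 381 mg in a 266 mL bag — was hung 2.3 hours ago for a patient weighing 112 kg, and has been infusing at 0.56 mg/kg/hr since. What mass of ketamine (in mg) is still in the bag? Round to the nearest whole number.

237 mg

Dose = 0.56 mg/kg/hr × 112 kg = 62.72 mg/hr
Concentration = 381 mg ÷ 266 mL = 1.432331 mg/mL
Rate = 62.72 mg/hr ÷ 1.432331 mg/mL = 43.78877 mL/hr
Volume infused = 43.78877 mL/hr × 2.3 hr = 100.7142 mL
Volume remaining = 266 − 100.7142 = 165.2858 mL
Drug remaining = 165.2858 mL × 1.432331 mg/mL = 236.744 mg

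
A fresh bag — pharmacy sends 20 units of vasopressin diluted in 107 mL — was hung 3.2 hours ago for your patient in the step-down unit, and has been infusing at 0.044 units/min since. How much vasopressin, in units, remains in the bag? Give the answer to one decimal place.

0.044 units/min × 60 min/hr = 2.64 units/hr
Concentration = 20 units ÷ 107 mL = 0.1869159 units/mL
Rate = 2.64 units/hr ÷ 0.1869159 units/mL = 14.124 mL/hr
Volume infused = 14.124 mL/hr × 3.2 hr = 45.1968 mL
Volume remaining = 107 − 45.1968 = 61.8032 mL
Drug remaining = 61.8032 mL × 0.1869159 units/mL = 11.552 units

11.6 units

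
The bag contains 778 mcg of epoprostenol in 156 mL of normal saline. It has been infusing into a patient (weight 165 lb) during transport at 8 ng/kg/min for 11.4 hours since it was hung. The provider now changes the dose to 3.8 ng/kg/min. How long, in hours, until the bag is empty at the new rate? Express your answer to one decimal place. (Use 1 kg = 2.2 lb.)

Initial rate:
Weight = 165 lb ÷ 2.2 lb/kg = 75 kg
Dose = 8 ng/kg/min × 75 kg = 600 ng/min
600 ng/min × 60 min/hr = 36000 ng/hr
Concentration = 778 mcg ÷ 156 mL = 4.987179 mcg/mL = 4987.179 ng/mL
Rate = 36000 ng/hr ÷ 4987.179 ng/mL = 7.218509 mL/hr
Volume infused so far = 7.218509 mL/hr × 11.4 hr = 82.291 mL
Volume remaining = 156 − 82.291 = 73.709 mL
New rate:
Dose = 3.8 ng/kg/min × 75 kg = 285 ng/min
285 ng/min × 60 min/hr = 17100 ng/hr
Rate = 17100 ng/hr ÷ 4987.179 ng/mL = 3.428792 mL/hr
Time remaining = 73.709 mL ÷ 3.428792 mL/hr = 21.49708 hr

21.5 hours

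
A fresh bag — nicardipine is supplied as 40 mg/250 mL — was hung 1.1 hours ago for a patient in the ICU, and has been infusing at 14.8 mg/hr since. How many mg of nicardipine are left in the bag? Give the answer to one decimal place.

23.7 mg

Concentration = 40 mg ÷ 250 mL = 0.16 mg/mL
Rate = 14.8 mg/hr ÷ 0.16 mg/mL = 92.5 mL/hr
Volume infused = 92.5 mL/hr × 1.1 hr = 101.75 mL
Volume remaining = 250 − 101.75 = 148.25 mL
Drug remaining = 148.25 mL × 0.16 mg/mL = 23.72 mg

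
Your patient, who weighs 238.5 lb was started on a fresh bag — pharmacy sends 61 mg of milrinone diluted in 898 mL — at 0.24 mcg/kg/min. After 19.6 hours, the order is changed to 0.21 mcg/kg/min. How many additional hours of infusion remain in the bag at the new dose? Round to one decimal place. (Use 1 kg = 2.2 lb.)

22.3 hours

Initial rate:
Weight = 238.5 lb ÷ 2.2 lb/kg = 108.4091 kg
Dose = 0.24 mcg/kg/min × 108.4091 kg = 26.01818 mcg/min
26.01818 mcg/min × 60 min/hr = 1561.091 mcg/hr
Concentration = 61 mg ÷ 898 mL = 0.06792873 mg/mL = 67.92873 mcg/mL
Rate = 1561.091 mcg/hr ÷ 67.92873 mcg/mL = 22.98131 mL/hr
Volume infused so far = 22.98131 mL/hr × 19.6 hr = 450.4336 mL
Volume remaining = 898 − 450.4336 = 447.5664 mL
New rate:
Dose = 0.21 mcg/kg/min × 108.4091 kg = 22.76591 mcg/min
22.76591 mcg/min × 60 min/hr = 1365.955 mcg/hr
Rate = 1365.955 mcg/hr ÷ 67.92873 mcg/mL = 20.10864 mL/hr
Time remaining = 447.5664 mL ÷ 20.10864 mL/hr = 22.25742 hr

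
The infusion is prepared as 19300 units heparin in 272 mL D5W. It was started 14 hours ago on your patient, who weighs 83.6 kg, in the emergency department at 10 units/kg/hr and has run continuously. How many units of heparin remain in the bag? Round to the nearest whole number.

Dose = 10 units/kg/hr × 83.6 kg = 836 units/hr
Concentration = 19300 units ÷ 272 mL = 70.95588 units/mL
Rate = 836 units/hr ÷ 70.95588 units/mL = 11.78197 mL/hr
Volume infused = 11.78197 mL/hr × 14 hr = 164.9476 mL
Volume remaining = 272 − 164.9476 = 107.0524 mL
Drug remaining = 107.0524 mL × 70.95588 units/mL = 7596 units

7596 units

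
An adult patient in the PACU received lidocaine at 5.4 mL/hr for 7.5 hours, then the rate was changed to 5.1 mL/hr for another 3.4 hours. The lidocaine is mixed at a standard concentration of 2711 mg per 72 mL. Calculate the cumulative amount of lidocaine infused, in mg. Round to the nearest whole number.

Concentration = 2711 mg ÷ 72 mL = 37.65278 mg/mL
Stage 1: 5.4 mL/hr × 7.5 hr = 40.5 mL → 40.5 mL × 37.65278 mg/mL = 1524.938 mg
Stage 2: 5.1 mL/hr × 3.4 hr = 17.34 mL → 17.34 mL × 37.65278 mg/mL = 652.8992 mg
Total = 1524.938 + 652.8992 = 2177.837 mg

2178 mg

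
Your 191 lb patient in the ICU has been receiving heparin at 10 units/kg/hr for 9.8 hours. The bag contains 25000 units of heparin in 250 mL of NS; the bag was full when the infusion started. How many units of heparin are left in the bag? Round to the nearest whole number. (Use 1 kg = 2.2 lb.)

Weight = 191 lb ÷ 2.2 lb/kg = 86.81818 kg
Dose = 10 units/kg/hr × 86.81818 kg = 868.1818 units/hr
Concentration = 25000 units ÷ 250 mL = 100 units/mL
Rate = 868.1818 units/hr ÷ 100 units/mL = 8.681818 mL/hr
Volume infused = 8.681818 mL/hr × 9.8 hr = 85.08182 mL
Volume remaining = 250 − 85.08182 = 164.9182 mL
Drug remaining = 164.9182 mL × 100 units/mL = 16491.82 units

16492 units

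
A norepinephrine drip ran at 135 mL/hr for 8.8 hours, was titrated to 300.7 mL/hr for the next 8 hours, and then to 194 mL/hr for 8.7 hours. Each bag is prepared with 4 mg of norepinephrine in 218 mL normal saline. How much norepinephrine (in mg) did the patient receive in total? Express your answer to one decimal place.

Concentration = 4 mg ÷ 218 mL = 0.01834862 mg/mL
Stage 1: 135 mL/hr × 8.8 hr = 1188 mL → 1188 mL × 0.01834862 mg/mL = 21.79817 mg
Stage 2: 300.7 mL/hr × 8 hr = 2405.6 mL → 2405.6 mL × 0.01834862 mg/mL = 44.13945 mg
Stage 3: 194 mL/hr × 8.7 hr = 1687.8 mL → 1687.8 mL × 0.01834862 mg/mL = 30.96881 mg
Total = 21.79817 + 44.13945 + 30.96881 = 96.90642 mg

96.9 mg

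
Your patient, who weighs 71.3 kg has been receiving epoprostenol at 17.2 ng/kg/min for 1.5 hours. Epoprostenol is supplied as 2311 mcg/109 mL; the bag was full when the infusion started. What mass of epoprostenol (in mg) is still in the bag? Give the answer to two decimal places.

2.20 mg

Dose = 17.2 ng/kg/min × 71.3 kg = 1226.36 ng/min
1226.36 ng/min × 60 min/hr = 73581.6 ng/hr
Concentration = 2311 mcg ÷ 109 mL = 21.20183 mcg/mL = 21201.83 ng/mL
Rate = 73581.6 ng/hr ÷ 21201.83 ng/mL = 3.47053 mL/hr
Volume infused = 3.47053 mL/hr × 1.5 hr = 5.205795 mL
Volume remaining = 109 − 5.205795 = 103.7942 mL
Drug remaining = 103.7942 mL × 21201.83 ng/mL = 2200628 ng = 2.200628 mg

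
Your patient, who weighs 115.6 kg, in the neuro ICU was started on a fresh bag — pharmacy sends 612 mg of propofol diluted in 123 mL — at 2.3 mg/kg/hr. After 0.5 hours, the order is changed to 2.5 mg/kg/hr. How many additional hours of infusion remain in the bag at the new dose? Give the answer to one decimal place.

Initial rate:
Dose = 2.3 mg/kg/hr × 115.6 kg = 265.88 mg/hr
Concentration = 612 mg ÷ 123 mL = 4.97561 mg/mL
Rate = 265.88 mg/hr ÷ 4.97561 mg/mL = 53.43667 mL/hr
Volume infused so far = 53.43667 mL/hr × 0.5 hr = 26.71833 mL
Volume remaining = 123 − 26.71833 = 96.28167 mL
New rate:
Dose = 2.5 mg/kg/hr × 115.6 kg = 289 mg/hr
Rate = 289 mg/hr ÷ 4.97561 mg/mL = 58.08333 mL/hr
Time remaining = 96.28167 mL ÷ 58.08333 mL/hr = 1.657647 hr

1.7 hours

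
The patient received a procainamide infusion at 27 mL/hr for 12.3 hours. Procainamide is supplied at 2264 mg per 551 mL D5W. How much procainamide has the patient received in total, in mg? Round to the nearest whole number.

Concentration = 2264 mg ÷ 551 mL = 4.108893 mg/mL
Drug rate = 27 mL/hr × 4.108893 mg/mL = 110.9401 mg/hr
Total = 110.9401 mg/hr × 12.3 hr = 1364.563 mg

1365 mg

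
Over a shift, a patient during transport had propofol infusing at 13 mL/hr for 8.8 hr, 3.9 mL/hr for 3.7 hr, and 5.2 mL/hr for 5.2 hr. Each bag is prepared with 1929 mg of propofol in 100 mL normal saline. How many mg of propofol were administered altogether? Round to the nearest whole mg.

Concentration = 1929 mg ÷ 100 mL = 19.29 mg/mL
Stage 1: 13 mL/hr × 8.8 hr = 114.4 mL → 114.4 mL × 19.29 mg/mL = 2206.776 mg
Stage 2: 3.9 mL/hr × 3.7 hr = 14.43 mL → 14.43 mL × 19.29 mg/mL = 278.3547 mg
Stage 3: 5.2 mL/hr × 5.2 hr = 27.04 mL → 27.04 mL × 19.29 mg/mL = 521.6016 mg
Total = 2206.776 + 278.3547 + 521.6016 = 3006.732 mg

3007 mg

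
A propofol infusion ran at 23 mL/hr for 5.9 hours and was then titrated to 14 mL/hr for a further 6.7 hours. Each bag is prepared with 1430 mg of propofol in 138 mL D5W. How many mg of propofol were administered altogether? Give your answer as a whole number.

Concentration = 1430 mg ÷ 138 mL = 10.36232 mg/mL
Stage 1: 23 mL/hr × 5.9 hr = 135.7 mL → 135.7 mL × 10.36232 mg/mL = 1406.167 mg
Stage 2: 14 mL/hr × 6.7 hr = 93.8 mL → 93.8 mL × 10.36232 mg/mL = 971.9855 mg
Total = 1406.167 + 971.9855 = 2378.152 mg

2378 mg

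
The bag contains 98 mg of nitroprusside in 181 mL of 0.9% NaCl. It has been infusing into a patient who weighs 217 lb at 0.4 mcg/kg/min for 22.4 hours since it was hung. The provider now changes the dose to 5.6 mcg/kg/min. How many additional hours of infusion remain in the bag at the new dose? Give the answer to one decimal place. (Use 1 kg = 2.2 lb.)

1.4 hours

Initial rate:
Weight = 217 lb ÷ 2.2 lb/kg = 98.63636 kg
Dose = 0.4 mcg/kg/min × 98.63636 kg = 39.45455 mcg/min
39.45455 mcg/min × 60 min/hr = 2367.273 mcg/hr
Concentration = 98 mg ÷ 181 mL = 0.5414365 mg/mL = 541.4365 mcg/mL
Rate = 2367.273 mcg/hr ÷ 541.4365 mcg/mL = 4.372208 mL/hr
Volume infused so far = 4.372208 mL/hr × 22.4 hr = 97.93745 mL
Volume remaining = 181 − 97.93745 = 83.06255 mL
New rate:
Dose = 5.6 mcg/kg/min × 98.63636 kg = 552.3636 mcg/min
552.3636 mcg/min × 60 min/hr = 33141.82 mcg/hr
Rate = 33141.82 mcg/hr ÷ 541.4365 mcg/mL = 61.21091 mL/hr
Time remaining = 83.06255 mL ÷ 61.21091 mL/hr = 1.356989 hr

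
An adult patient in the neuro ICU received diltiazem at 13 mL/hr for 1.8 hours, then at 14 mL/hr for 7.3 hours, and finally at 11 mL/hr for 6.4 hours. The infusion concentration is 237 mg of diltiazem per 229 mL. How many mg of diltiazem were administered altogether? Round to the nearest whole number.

Concentration = 237 mg ÷ 229 mL = 1.034934 mg/mL
Stage 1: 13 mL/hr × 1.8 hr = 23.4 mL → 23.4 mL × 1.034934 mg/mL = 24.21747 mg
Stage 2: 14 mL/hr × 7.3 hr = 102.2 mL → 102.2 mL × 1.034934 mg/mL = 105.7703 mg
Stage 3: 11 mL/hr × 6.4 hr = 70.4 mL → 70.4 mL × 1.034934 mg/mL = 72.85939 mg
Total = 24.21747 + 105.7703 + 72.85939 = 202.8472 mg

203 mg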